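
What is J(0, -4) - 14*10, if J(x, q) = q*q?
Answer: -124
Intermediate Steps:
J(x, q) = q**2
J(0, -4) - 14*10 = (-4)**2 - 14*10 = 16 - 140 = -124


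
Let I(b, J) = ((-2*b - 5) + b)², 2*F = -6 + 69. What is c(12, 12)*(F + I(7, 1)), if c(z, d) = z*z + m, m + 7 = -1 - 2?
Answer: 23517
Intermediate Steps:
F = 63/2 (F = (-6 + 69)/2 = (½)*63 = 63/2 ≈ 31.500)
I(b, J) = (-5 - b)² (I(b, J) = ((-5 - 2*b) + b)² = (-5 - b)²)
m = -10 (m = -7 + (-1 - 2) = -7 - 3 = -10)
c(z, d) = -10 + z² (c(z, d) = z*z - 10 = z² - 10 = -10 + z²)
c(12, 12)*(F + I(7, 1)) = (-10 + 12²)*(63/2 + (5 + 7)²) = (-10 + 144)*(63/2 + 12²) = 134*(63/2 + 144) = 134*(351/2) = 23517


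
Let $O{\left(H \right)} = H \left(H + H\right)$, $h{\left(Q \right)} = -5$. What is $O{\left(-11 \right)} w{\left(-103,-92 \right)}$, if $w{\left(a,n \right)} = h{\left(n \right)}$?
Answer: $-1210$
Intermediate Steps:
$w{\left(a,n \right)} = -5$
$O{\left(H \right)} = 2 H^{2}$ ($O{\left(H \right)} = H 2 H = 2 H^{2}$)
$O{\left(-11 \right)} w{\left(-103,-92 \right)} = 2 \left(-11\right)^{2} \left(-5\right) = 2 \cdot 121 \left(-5\right) = 242 \left(-5\right) = -1210$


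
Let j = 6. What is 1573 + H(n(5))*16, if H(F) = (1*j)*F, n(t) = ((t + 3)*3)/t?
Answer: 10169/5 ≈ 2033.8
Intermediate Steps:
n(t) = (9 + 3*t)/t (n(t) = ((3 + t)*3)/t = (9 + 3*t)/t)
H(F) = 6*F (H(F) = (1*6)*F = 6*F)
1573 + H(n(5))*16 = 1573 + (6*(3 + 9/5))*16 = 1573 + (6*(24/5))*16 = 1573 + (144/5)*16 = 1573 + 2304/5 = 10169/5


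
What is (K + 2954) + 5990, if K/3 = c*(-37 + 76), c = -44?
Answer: 3796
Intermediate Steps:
K = -5148 (K = 3*(-44*(-37 + 76)) = 3*(-44*39) = 3*(-1716) = -5148)
(K + 2954) + 5990 = (-5148 + 2954) + 5990 = -2194 + 5990 = 3796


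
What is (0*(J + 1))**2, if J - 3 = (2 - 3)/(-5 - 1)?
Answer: 0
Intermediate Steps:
J = 19/6 (J = 3 + (2 - 3)/(-5 - 1) = 3 - 1/(-6) = 3 - 1*(-1/6) = 3 + 1/6 = 19/6 ≈ 3.1667)
(0*(J + 1))**2 = (0*(19/6 + 1))**2 = (0*(25/6))**2 = 0**2 = 0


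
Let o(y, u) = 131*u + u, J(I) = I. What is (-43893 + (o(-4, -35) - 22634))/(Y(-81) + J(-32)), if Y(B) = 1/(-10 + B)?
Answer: 6474377/2913 ≈ 2222.6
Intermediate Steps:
o(y, u) = 132*u
(-43893 + (o(-4, -35) - 22634))/(Y(-81) + J(-32)) = (-43893 + (132*(-35) - 22634))/(1/(-10 - 81) - 32) = (-43893 + (-4620 - 22634))/(1/(-91) - 32) = (-43893 - 27254)/(-1/91 - 32) = -71147/(-2913/91) = -71147*(-91/2913) = 6474377/2913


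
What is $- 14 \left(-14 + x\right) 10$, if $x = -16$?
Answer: $4200$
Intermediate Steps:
$- 14 \left(-14 + x\right) 10 = - 14 \left(-14 - 16\right) 10 = \left(-14\right) \left(-30\right) 10 = 420 \cdot 10 = 4200$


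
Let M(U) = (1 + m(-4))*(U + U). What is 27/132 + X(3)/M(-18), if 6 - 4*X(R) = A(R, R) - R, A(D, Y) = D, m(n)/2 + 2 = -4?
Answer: 5/24 ≈ 0.20833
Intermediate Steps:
m(n) = -12 (m(n) = -4 + 2*(-4) = -4 - 8 = -12)
X(R) = 3/2 (X(R) = 3/2 - (R - R)/4 = 3/2 - 1/4*0 = 3/2 + 0 = 3/2)
M(U) = -22*U (M(U) = (1 - 12)*(U + U) = -22*U)
27/132 + X(3)/M(-18) = 27/132 + 3/(2*((-22*(-18)))) = 27*(1/132) + (3/2)/396 = 9/44 + (3/2)*(1/396) = 9/44 + 1/264 = 5/24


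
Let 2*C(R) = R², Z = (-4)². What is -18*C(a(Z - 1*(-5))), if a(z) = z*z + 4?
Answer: -1782225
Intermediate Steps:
Z = 16
a(z) = 4 + z² (a(z) = z² + 4 = 4 + z²)
C(R) = R²/2
-18*C(a(Z - 1*(-5))) = -9*(4 + (16 - 1*(-5))²)² = -9*(4 + (16 + 5)²)² = -9*(4 + 21²)² = -9*(4 + 441)² = -9*445² = -9*198025 = -18*198025/2 = -1782225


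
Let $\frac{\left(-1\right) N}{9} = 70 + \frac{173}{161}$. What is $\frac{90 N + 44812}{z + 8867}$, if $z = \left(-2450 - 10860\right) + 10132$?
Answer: $- \frac{2054098}{915929} \approx -2.2426$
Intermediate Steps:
$z = -3178$ ($z = -13310 + 10132 = -3178$)
$N = - \frac{102987}{161}$ ($N = - 9 \left(70 + \frac{173}{161}\right) = \left(-9\right) \frac{11443}{161} = - \frac{102987}{161} \approx -639.67$)
$\frac{90 N + 44812}{z + 8867} = \frac{90 \left(- \frac{102987}{161}\right) + 44812}{-3178 + 8867} = \frac{- \frac{9268830}{161} + 44812}{5689} = \left(- \frac{2054098}{161}\right) \frac{1}{5689} = - \frac{2054098}{915929}$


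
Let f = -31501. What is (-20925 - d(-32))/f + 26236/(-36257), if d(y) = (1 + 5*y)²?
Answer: 49931218/67184221 ≈ 0.74320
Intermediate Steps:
(-20925 - d(-32))/f + 26236/(-36257) = (-20925 - (1 + 5*(-32))²)/(-31501) + 26236/(-36257) = (-20925 - (1 - 160)²)*(-1/31501) + 26236*(-1/36257) = (-20925 - 1*(-159)²)*(-1/31501) - 26236/36257 = (-20925 - 1*25281)*(-1/31501) - 26236/36257 = (-20925 - 25281)*(-1/31501) - 26236/36257 = -46206*(-1/31501) - 26236/36257 = 2718/1853 - 26236/36257 = 49931218/67184221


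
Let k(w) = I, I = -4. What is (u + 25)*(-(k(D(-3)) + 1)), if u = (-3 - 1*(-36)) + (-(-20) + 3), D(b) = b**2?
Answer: 243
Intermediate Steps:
k(w) = -4
u = 56 (u = (-3 + 36) + (-5*(-4) + 3) = 33 + (20 + 3) = 33 + 23 = 56)
(u + 25)*(-(k(D(-3)) + 1)) = (56 + 25)*(-(-4 + 1)) = 81*(-1*(-3)) = 81*3 = 243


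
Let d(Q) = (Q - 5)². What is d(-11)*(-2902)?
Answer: -742912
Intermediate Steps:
d(Q) = (-5 + Q)²
d(-11)*(-2902) = (-5 - 11)²*(-2902) = (-16)²*(-2902) = 256*(-2902) = -742912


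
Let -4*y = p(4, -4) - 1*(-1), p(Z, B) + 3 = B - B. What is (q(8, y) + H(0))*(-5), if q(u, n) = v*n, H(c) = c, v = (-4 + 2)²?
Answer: -10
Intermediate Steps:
p(Z, B) = -3 (p(Z, B) = -3 + (B - B) = -3 + 0 = -3)
y = ½ (y = -(-3 - 1*(-1))/4 = -(-3 + 1)/4 = -¼*(-2) = ½ ≈ 0.50000)
v = 4 (v = (-2)² = 4)
q(u, n) = 4*n
(q(8, y) + H(0))*(-5) = (4*(½) + 0)*(-5) = (2 + 0)*(-5) = 2*(-5) = -10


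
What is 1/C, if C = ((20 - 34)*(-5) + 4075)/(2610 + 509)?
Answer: 3119/4145 ≈ 0.75247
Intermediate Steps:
C = 4145/3119 (C = (-14*(-5) + 4075)/3119 = (70 + 4075)*(1/3119) = 4145*(1/3119) = 4145/3119 ≈ 1.3290)
1/C = 1/(4145/3119) = 3119/4145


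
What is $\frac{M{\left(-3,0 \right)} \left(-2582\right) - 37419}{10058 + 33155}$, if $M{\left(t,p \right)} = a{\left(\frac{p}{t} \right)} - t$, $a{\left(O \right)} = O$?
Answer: $- \frac{45165}{43213} \approx -1.0452$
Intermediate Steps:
$M{\left(t,p \right)} = - t + \frac{p}{t}$ ($M{\left(t,p \right)} = \frac{p}{t} - t = - t + \frac{p}{t}$)
$\frac{M{\left(-3,0 \right)} \left(-2582\right) - 37419}{10058 + 33155} = \frac{\left(\left(-1\right) \left(-3\right) + \frac{0}{-3}\right) \left(-2582\right) - 37419}{10058 + 33155} = \frac{\left(3 + 0 \left(- \frac{1}{3}\right)\right) \left(-2582\right) - 37419}{43213} = \left(\left(3 + 0\right) \left(-2582\right) - 37419\right) \frac{1}{43213} = \left(3 \left(-2582\right) - 37419\right) \frac{1}{43213} = \left(-7746 - 37419\right) \frac{1}{43213} = \left(-45165\right) \frac{1}{43213} = - \frac{45165}{43213}$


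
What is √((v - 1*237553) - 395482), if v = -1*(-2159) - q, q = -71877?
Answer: 3*I*√62111 ≈ 747.66*I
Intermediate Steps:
v = 74036 (v = -1*(-2159) - 1*(-71877) = 2159 + 71877 = 74036)
√((v - 1*237553) - 395482) = √((74036 - 1*237553) - 395482) = √((74036 - 237553) - 395482) = √(-163517 - 395482) = √(-558999) = 3*I*√62111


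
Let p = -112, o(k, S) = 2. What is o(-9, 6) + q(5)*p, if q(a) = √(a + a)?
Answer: 2 - 112*√10 ≈ -352.18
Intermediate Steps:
q(a) = √2*√a (q(a) = √(2*a) = √2*√a)
o(-9, 6) + q(5)*p = 2 + (√2*√5)*(-112) = 2 + √10*(-112) = 2 - 112*√10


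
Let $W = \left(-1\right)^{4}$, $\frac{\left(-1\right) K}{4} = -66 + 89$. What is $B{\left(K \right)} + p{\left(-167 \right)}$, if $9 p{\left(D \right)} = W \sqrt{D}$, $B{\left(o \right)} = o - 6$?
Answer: $-98 + \frac{i \sqrt{167}}{9} \approx -98.0 + 1.4359 i$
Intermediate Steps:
$K = -92$ ($K = - 4 \left(-66 + 89\right) = \left(-4\right) 23 = -92$)
$B{\left(o \right)} = -6 + o$ ($B{\left(o \right)} = o - 6 = -6 + o$)
$W = 1$
$p{\left(D \right)} = \frac{\sqrt{D}}{9}$ ($p{\left(D \right)} = \frac{1 \sqrt{D}}{9} = \frac{\sqrt{D}}{9}$)
$B{\left(K \right)} + p{\left(-167 \right)} = \left(-6 - 92\right) + \frac{\sqrt{-167}}{9} = -98 + \frac{i \sqrt{167}}{9}$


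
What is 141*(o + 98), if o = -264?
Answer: -23406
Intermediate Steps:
141*(o + 98) = 141*(-264 + 98) = 141*(-166) = -23406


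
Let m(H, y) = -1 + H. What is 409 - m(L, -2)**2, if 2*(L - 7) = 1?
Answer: 1467/4 ≈ 366.75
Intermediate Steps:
L = 15/2 (L = 7 + (1/2)*1 = 7 + 1/2 = 15/2 ≈ 7.5000)
409 - m(L, -2)**2 = 409 - (-1 + 15/2)**2 = 409 - (13/2)**2 = 409 - 1*169/4 = 409 - 169/4 = 1467/4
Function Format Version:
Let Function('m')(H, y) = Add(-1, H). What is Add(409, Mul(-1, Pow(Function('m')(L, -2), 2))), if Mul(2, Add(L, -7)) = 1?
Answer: Rational(1467, 4) ≈ 366.75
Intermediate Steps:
L = Rational(15, 2) (L = Add(7, Mul(Rational(1, 2), 1)) = Add(7, Rational(1, 2)) = Rational(15, 2) ≈ 7.5000)
Add(409, Mul(-1, Pow(Function('m')(L, -2), 2))) = Add(409, Mul(-1, Pow(Add(-1, Rational(15, 2)), 2))) = Add(409, Mul(-1, Pow(Rational(13, 2), 2))) = Add(409, Mul(-1, Rational(169, 4))) = Add(409, Rational(-169, 4)) = Rational(1467, 4)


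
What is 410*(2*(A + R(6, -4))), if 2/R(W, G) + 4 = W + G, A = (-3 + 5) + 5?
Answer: 4920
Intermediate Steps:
A = 7 (A = 2 + 5 = 7)
R(W, G) = 2/(-4 + G + W) (R(W, G) = 2/(-4 + (W + G)) = 2/(-4 + (G + W)) = 2/(-4 + G + W))
410*(2*(A + R(6, -4))) = 410*(2*(7 + 2/(-4 - 4 + 6))) = 410*(2*(7 + 2/(-2))) = 410*(2*(7 + 2*(-1/2))) = 410*(2*(7 - 1)) = 410*(2*6) = 410*12 = 4920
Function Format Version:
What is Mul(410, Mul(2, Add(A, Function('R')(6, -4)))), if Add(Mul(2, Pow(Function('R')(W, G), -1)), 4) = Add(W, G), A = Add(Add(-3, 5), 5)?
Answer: 4920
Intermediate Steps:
A = 7 (A = Add(2, 5) = 7)
Function('R')(W, G) = Mul(2, Pow(Add(-4, G, W), -1)) (Function('R')(W, G) = Mul(2, Pow(Add(-4, Add(W, G)), -1)) = Mul(2, Pow(Add(-4, Add(G, W)), -1)) = Mul(2, Pow(Add(-4, G, W), -1)))
Mul(410, Mul(2, Add(A, Function('R')(6, -4)))) = Mul(410, Mul(2, Add(7, Mul(2, Pow(Add(-4, -4, 6), -1))))) = Mul(410, Mul(2, Add(7, Mul(2, Pow(-2, -1))))) = Mul(410, Mul(2, Add(7, Mul(2, Rational(-1, 2))))) = Mul(410, Mul(2, Add(7, -1))) = Mul(410, Mul(2, 6)) = Mul(410, 12) = 4920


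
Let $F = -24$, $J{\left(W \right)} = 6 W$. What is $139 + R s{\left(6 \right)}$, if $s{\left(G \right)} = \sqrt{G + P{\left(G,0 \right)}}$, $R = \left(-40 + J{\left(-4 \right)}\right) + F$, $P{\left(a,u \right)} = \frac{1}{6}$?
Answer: $139 - \frac{44 \sqrt{222}}{3} \approx -79.528$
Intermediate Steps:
$P{\left(a,u \right)} = \frac{1}{6}$
$R = -88$ ($R = \left(-40 + 6 \left(-4\right)\right) - 24 = \left(-40 - 24\right) - 24 = -64 - 24 = -88$)
$s{\left(G \right)} = \sqrt{\frac{1}{6} + G}$ ($s{\left(G \right)} = \sqrt{G + \frac{1}{6}} = \sqrt{\frac{1}{6} + G}$)
$139 + R s{\left(6 \right)} = 139 - 88 \frac{\sqrt{6 + 36 \cdot 6}}{6} = 139 - 88 \frac{\sqrt{6 + 216}}{6} = 139 - 88 \frac{\sqrt{222}}{6} = 139 - \frac{44 \sqrt{222}}{3}$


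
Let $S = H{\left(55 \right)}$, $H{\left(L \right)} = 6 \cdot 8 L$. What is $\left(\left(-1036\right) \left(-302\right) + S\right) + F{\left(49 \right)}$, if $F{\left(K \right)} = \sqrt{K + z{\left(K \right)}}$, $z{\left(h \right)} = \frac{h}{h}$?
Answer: $315512 + 5 \sqrt{2} \approx 3.1552 \cdot 10^{5}$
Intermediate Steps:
$z{\left(h \right)} = 1$
$H{\left(L \right)} = 48 L$
$F{\left(K \right)} = \sqrt{1 + K}$ ($F{\left(K \right)} = \sqrt{K + 1} = \sqrt{1 + K}$)
$S = 2640$ ($S = 48 \cdot 55 = 2640$)
$\left(\left(-1036\right) \left(-302\right) + S\right) + F{\left(49 \right)} = \left(\left(-1036\right) \left(-302\right) + 2640\right) + \sqrt{1 + 49} = \left(312872 + 2640\right) + \sqrt{50} = 315512 + 5 \sqrt{2}$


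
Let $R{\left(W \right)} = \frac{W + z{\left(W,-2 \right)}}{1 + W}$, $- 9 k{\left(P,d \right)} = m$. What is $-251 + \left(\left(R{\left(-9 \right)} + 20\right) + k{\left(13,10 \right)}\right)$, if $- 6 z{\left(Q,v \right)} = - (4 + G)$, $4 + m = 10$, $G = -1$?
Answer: $- \frac{11069}{48} \approx -230.6$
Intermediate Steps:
$m = 6$ ($m = -4 + 10 = 6$)
$z{\left(Q,v \right)} = \frac{1}{2}$ ($z{\left(Q,v \right)} = - \frac{\left(-1\right) \left(4 - 1\right)}{6} = - \frac{\left(-1\right) 3}{6} = \left(- \frac{1}{6}\right) \left(-3\right) = \frac{1}{2}$)
$k{\left(P,d \right)} = - \frac{2}{3}$ ($k{\left(P,d \right)} = \left(- \frac{1}{9}\right) 6 = - \frac{2}{3}$)
$R{\left(W \right)} = \frac{\frac{1}{2} + W}{1 + W}$ ($R{\left(W \right)} = \frac{W + \frac{1}{2}}{1 + W} = \frac{\frac{1}{2} + W}{1 + W}$)
$-251 + \left(\left(R{\left(-9 \right)} + 20\right) + k{\left(13,10 \right)}\right) = -251 + \left(\left(\frac{\frac{1}{2} - 9}{1 - 9} + 20\right) - \frac{2}{3}\right) = -251 + \left(\left(\frac{1}{-8} \left(- \frac{17}{2}\right) + 20\right) - \frac{2}{3}\right) = -251 + \left(\left(\left(- \frac{1}{8}\right) \left(- \frac{17}{2}\right) + 20\right) - \frac{2}{3}\right) = -251 + \left(\left(\frac{17}{16} + 20\right) - \frac{2}{3}\right) = -251 + \left(\frac{337}{16} - \frac{2}{3}\right) = -251 + \frac{979}{48} = - \frac{11069}{48}$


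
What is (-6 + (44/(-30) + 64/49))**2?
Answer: 20502784/540225 ≈ 37.952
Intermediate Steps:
(-6 + (44/(-30) + 64/49))**2 = (-6 + (44*(-1/30) + 64*(1/49)))**2 = (-6 + (-22/15 + 64/49))**2 = (-6 - 118/735)**2 = (-4528/735)**2 = 20502784/540225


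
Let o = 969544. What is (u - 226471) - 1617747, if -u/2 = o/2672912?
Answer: -308089647619/167057 ≈ -1.8442e+6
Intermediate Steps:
u = -121193/167057 (u = -1939088/2672912 = -2*121193/334114 = -121193/167057 ≈ -0.72546)
(u - 226471) - 1617747 = (-121193/167057 - 226471) - 1617747 = -37833687040/167057 - 1617747 = -308089647619/167057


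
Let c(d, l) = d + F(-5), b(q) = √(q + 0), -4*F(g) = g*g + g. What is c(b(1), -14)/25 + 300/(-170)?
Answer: -818/425 ≈ -1.9247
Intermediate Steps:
F(g) = -g/4 - g²/4 (F(g) = -(g*g + g)/4 = -(g² + g)/4 = -(g + g²)/4 = -g/4 - g²/4)
b(q) = √q
c(d, l) = -5 + d (c(d, l) = d - ¼*(-5)*(1 - 5) = d - ¼*(-5)*(-4) = d - 5 = -5 + d)
c(b(1), -14)/25 + 300/(-170) = (-5 + √1)/25 + 300/(-170) = (-5 + 1)*(1/25) + 300*(-1/170) = -4*1/25 - 30/17 = -4/25 - 30/17 = -818/425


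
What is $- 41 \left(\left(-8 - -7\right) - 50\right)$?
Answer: $2091$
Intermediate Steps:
$- 41 \left(\left(-8 - -7\right) - 50\right) = - 41 \left(\left(-8 + 7\right) - 50\right) = - 41 \left(-1 - 50\right) = \left(-41\right) \left(-51\right) = 2091$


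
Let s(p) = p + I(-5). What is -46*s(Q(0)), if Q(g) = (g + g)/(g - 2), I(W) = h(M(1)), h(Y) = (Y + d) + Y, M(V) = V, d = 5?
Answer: -322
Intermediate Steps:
h(Y) = 5 + 2*Y (h(Y) = (Y + 5) + Y = (5 + Y) + Y = 5 + 2*Y)
I(W) = 7 (I(W) = 5 + 2*1 = 5 + 2 = 7)
Q(g) = 2*g/(-2 + g) (Q(g) = (2*g)/(-2 + g) = 2*g/(-2 + g))
s(p) = 7 + p (s(p) = p + 7 = 7 + p)
-46*s(Q(0)) = -46*(7 + 2*0/(-2 + 0)) = -46*(7 + 2*0/(-2)) = -46*(7 + 2*0*(-1/2)) = -46*(7 + 0) = -46*7 = -322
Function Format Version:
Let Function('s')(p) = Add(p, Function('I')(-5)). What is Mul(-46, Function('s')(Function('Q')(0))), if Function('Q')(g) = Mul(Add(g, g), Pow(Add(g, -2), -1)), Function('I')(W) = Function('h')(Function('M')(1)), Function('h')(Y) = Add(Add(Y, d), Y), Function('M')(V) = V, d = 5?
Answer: -322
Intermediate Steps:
Function('h')(Y) = Add(5, Mul(2, Y)) (Function('h')(Y) = Add(Add(Y, 5), Y) = Add(Add(5, Y), Y) = Add(5, Mul(2, Y)))
Function('I')(W) = 7 (Function('I')(W) = Add(5, Mul(2, 1)) = Add(5, 2) = 7)
Function('Q')(g) = Mul(2, g, Pow(Add(-2, g), -1)) (Function('Q')(g) = Mul(Mul(2, g), Pow(Add(-2, g), -1)) = Mul(2, g, Pow(Add(-2, g), -1)))
Function('s')(p) = Add(7, p) (Function('s')(p) = Add(p, 7) = Add(7, p))
Mul(-46, Function('s')(Function('Q')(0))) = Mul(-46, Add(7, Mul(2, 0, Pow(Add(-2, 0), -1)))) = Mul(-46, Add(7, Mul(2, 0, Pow(-2, -1)))) = Mul(-46, Add(7, Mul(2, 0, Rational(-1, 2)))) = Mul(-46, Add(7, 0)) = Mul(-46, 7) = -322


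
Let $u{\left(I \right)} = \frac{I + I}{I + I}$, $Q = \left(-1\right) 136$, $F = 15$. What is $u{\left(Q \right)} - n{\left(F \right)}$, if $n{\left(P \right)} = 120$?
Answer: $-119$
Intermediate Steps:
$Q = -136$
$u{\left(I \right)} = 1$ ($u{\left(I \right)} = \frac{2 I}{2 I} = 2 I \frac{1}{2 I} = 1$)
$u{\left(Q \right)} - n{\left(F \right)} = 1 - 120 = -119$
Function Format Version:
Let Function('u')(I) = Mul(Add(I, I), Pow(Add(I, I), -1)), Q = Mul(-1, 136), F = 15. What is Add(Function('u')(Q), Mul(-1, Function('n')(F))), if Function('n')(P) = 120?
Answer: -119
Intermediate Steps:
Q = -136
Function('u')(I) = 1 (Function('u')(I) = Mul(Mul(2, I), Pow(Mul(2, I), -1)) = Mul(Mul(2, I), Mul(Rational(1, 2), Pow(I, -1))) = 1)
Add(Function('u')(Q), Mul(-1, Function('n')(F))) = Add(1, Mul(-1, 120)) = Add(1, -120) = -119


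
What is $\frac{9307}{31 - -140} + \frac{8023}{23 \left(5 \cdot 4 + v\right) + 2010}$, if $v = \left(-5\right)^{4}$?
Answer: $\frac{52716116}{960165} \approx 54.903$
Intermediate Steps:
$v = 625$
$\frac{9307}{31 - -140} + \frac{8023}{23 \left(5 \cdot 4 + v\right) + 2010} = \frac{9307}{31 - -140} + \frac{8023}{23 \left(5 \cdot 4 + 625\right) + 2010} = \frac{9307}{31 + 140} + \frac{8023}{23 \left(20 + 625\right) + 2010} = \frac{9307}{171} + \frac{8023}{23 \cdot 645 + 2010} = 9307 \cdot \frac{1}{171} + \frac{8023}{14835 + 2010} = \frac{9307}{171} + \frac{8023}{16845} = \frac{52716116}{960165}$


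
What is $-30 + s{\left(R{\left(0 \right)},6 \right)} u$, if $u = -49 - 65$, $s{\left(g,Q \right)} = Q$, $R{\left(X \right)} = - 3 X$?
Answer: $-714$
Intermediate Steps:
$u = -114$ ($u = -49 - 65 = -114$)
$-30 + s{\left(R{\left(0 \right)},6 \right)} u = -30 + 6 \left(-114\right) = -30 - 684 = -714$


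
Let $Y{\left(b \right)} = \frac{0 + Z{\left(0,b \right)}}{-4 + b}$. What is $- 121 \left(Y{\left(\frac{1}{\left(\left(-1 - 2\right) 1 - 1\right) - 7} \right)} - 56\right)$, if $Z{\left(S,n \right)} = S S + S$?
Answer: $6776$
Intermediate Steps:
$Z{\left(S,n \right)} = S + S^{2}$ ($Z{\left(S,n \right)} = S^{2} + S = S + S^{2}$)
$Y{\left(b \right)} = 0$ ($Y{\left(b \right)} = \frac{0 + 0 \left(1 + 0\right)}{-4 + b} = \frac{0 + 0 \cdot 1}{-4 + b} = \frac{0 + 0}{-4 + b} = \frac{0}{-4 + b} = 0$)
$- 121 \left(Y{\left(\frac{1}{\left(\left(-1 - 2\right) 1 - 1\right) - 7} \right)} - 56\right) = - 121 \left(0 - 56\right) = \left(-121\right) \left(-56\right) = 6776$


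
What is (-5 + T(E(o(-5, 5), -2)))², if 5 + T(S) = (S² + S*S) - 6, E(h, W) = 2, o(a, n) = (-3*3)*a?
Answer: 64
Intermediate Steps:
o(a, n) = -9*a
T(S) = -11 + 2*S² (T(S) = -5 + ((S² + S*S) - 6) = -5 + ((S² + S²) - 6) = -5 + (2*S² - 6) = -5 + (-6 + 2*S²) = -11 + 2*S²)
(-5 + T(E(o(-5, 5), -2)))² = (-5 + (-11 + 2*2²))² = (-5 + (-11 + 2*4))² = (-5 + (-11 + 8))² = (-5 - 3)² = (-8)² = 64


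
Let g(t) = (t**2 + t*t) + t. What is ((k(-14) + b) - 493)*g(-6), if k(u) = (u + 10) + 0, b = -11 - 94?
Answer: -39732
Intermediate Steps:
b = -105
k(u) = 10 + u (k(u) = (10 + u) + 0 = 10 + u)
g(t) = t + 2*t**2 (g(t) = (t**2 + t**2) + t = 2*t**2 + t = t + 2*t**2)
((k(-14) + b) - 493)*g(-6) = (((10 - 14) - 105) - 493)*(-6*(1 + 2*(-6))) = ((-4 - 105) - 493)*(-6*(1 - 12)) = (-109 - 493)*(-6*(-11)) = -602*66 = -39732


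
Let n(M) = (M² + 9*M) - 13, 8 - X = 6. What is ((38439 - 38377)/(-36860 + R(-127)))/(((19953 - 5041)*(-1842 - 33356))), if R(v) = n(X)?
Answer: 31/9671039649088 ≈ 3.2054e-12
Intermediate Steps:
X = 2 (X = 8 - 1*6 = 8 - 6 = 2)
n(M) = -13 + M² + 9*M
R(v) = 9 (R(v) = -13 + 2² + 9*2 = -13 + 4 + 18 = 9)
((38439 - 38377)/(-36860 + R(-127)))/(((19953 - 5041)*(-1842 - 33356))) = ((38439 - 38377)/(-36860 + 9))/(((19953 - 5041)*(-1842 - 33356))) = (62/(-36851))/((14912*(-35198))) = (62*(-1/36851))/(-524872576) = -62/36851*(-1/524872576) = 31/9671039649088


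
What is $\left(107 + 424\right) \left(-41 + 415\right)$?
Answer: $198594$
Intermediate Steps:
$\left(107 + 424\right) \left(-41 + 415\right) = 531 \cdot 374 = 198594$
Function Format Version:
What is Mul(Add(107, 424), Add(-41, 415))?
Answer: 198594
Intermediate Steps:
Mul(Add(107, 424), Add(-41, 415)) = Mul(531, 374) = 198594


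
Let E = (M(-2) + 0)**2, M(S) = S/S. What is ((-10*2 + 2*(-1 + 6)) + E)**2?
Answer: 81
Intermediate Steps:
M(S) = 1
E = 1 (E = (1 + 0)**2 = 1**2 = 1)
((-10*2 + 2*(-1 + 6)) + E)**2 = ((-10*2 + 2*(-1 + 6)) + 1)**2 = ((-2*10 + 2*5) + 1)**2 = ((-20 + 10) + 1)**2 = (-10 + 1)**2 = (-9)**2 = 81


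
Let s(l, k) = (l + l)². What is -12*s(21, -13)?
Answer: -21168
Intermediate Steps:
s(l, k) = 4*l² (s(l, k) = (2*l)² = 4*l²)
-12*s(21, -13) = -48*21² = -48*441 = -12*1764 = -21168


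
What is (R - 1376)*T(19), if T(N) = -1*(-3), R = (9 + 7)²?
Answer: -3360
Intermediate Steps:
R = 256 (R = 16² = 256)
T(N) = 3
(R - 1376)*T(19) = (256 - 1376)*3 = -1120*3 = -3360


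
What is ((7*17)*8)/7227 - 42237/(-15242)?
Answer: 319757183/110153934 ≈ 2.9028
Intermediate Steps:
((7*17)*8)/7227 - 42237/(-15242) = (119*8)*(1/7227) - 42237*(-1/15242) = 952*(1/7227) + 42237/15242 = 952/7227 + 42237/15242 = 319757183/110153934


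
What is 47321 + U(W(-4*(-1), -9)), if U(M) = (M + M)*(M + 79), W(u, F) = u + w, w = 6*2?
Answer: 50361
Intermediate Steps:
w = 12
W(u, F) = 12 + u (W(u, F) = u + 12 = 12 + u)
U(M) = 2*M*(79 + M) (U(M) = (2*M)*(79 + M) = 2*M*(79 + M))
47321 + U(W(-4*(-1), -9)) = 47321 + 2*(12 - 4*(-1))*(79 + (12 - 4*(-1))) = 47321 + 2*(12 + 4)*(79 + (12 + 4)) = 47321 + 2*16*(79 + 16) = 47321 + 2*16*95 = 47321 + 3040 = 50361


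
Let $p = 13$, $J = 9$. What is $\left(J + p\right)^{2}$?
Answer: $484$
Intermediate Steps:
$\left(J + p\right)^{2} = \left(9 + 13\right)^{2} = 22^{2} = 484$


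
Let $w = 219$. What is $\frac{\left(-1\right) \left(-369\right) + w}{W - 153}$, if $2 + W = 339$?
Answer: $\frac{147}{46} \approx 3.1957$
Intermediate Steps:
$W = 337$ ($W = -2 + 339 = 337$)
$\frac{\left(-1\right) \left(-369\right) + w}{W - 153} = \frac{\left(-1\right) \left(-369\right) + 219}{337 - 153} = \frac{369 + 219}{184} = 588 \cdot \frac{1}{184} = \frac{147}{46}$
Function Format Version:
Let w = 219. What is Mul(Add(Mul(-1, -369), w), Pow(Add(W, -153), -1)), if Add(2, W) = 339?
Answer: Rational(147, 46) ≈ 3.1957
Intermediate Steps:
W = 337 (W = Add(-2, 339) = 337)
Mul(Add(Mul(-1, -369), w), Pow(Add(W, -153), -1)) = Mul(Add(Mul(-1, -369), 219), Pow(Add(337, -153), -1)) = Mul(Add(369, 219), Pow(184, -1)) = Mul(588, Rational(1, 184)) = Rational(147, 46)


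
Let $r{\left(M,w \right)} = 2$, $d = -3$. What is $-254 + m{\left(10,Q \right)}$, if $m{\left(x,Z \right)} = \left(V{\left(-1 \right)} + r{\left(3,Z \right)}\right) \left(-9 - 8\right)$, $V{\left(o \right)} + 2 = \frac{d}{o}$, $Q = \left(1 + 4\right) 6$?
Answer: $-305$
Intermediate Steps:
$Q = 30$ ($Q = 5 \cdot 6 = 30$)
$V{\left(o \right)} = -2 - \frac{3}{o}$
$m{\left(x,Z \right)} = -51$ ($m{\left(x,Z \right)} = \left(\left(-2 - \frac{3}{-1}\right) + 2\right) \left(-9 - 8\right) = \left(\left(-2 - -3\right) + 2\right) \left(-17\right) = \left(\left(-2 + 3\right) + 2\right) \left(-17\right) = \left(1 + 2\right) \left(-17\right) = 3 \left(-17\right) = -51$)
$-254 + m{\left(10,Q \right)} = -254 - 51 = -305$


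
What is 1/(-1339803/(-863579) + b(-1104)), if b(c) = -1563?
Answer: -863579/1348434174 ≈ -0.00064043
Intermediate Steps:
1/(-1339803/(-863579) + b(-1104)) = 1/(-1339803/(-863579) - 1563) = 1/(-1339803*(-1/863579) - 1563) = 1/(1339803/863579 - 1563) = 1/(-1348434174/863579) = -863579/1348434174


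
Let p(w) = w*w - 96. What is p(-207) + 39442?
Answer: 82195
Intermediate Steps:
p(w) = -96 + w² (p(w) = w² - 96 = -96 + w²)
p(-207) + 39442 = (-96 + (-207)²) + 39442 = (-96 + 42849) + 39442 = 42753 + 39442 = 82195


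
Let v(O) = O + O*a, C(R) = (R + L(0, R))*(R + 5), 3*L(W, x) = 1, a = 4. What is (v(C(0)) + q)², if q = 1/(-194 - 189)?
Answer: 91623184/1320201 ≈ 69.401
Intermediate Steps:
L(W, x) = ⅓ (L(W, x) = (⅓)*1 = ⅓)
C(R) = (5 + R)*(⅓ + R) (C(R) = (R + ⅓)*(R + 5) = (⅓ + R)*(5 + R) = (5 + R)*(⅓ + R))
v(O) = 5*O (v(O) = O + O*4 = O + 4*O = 5*O)
q = -1/383 (q = 1/(-383) = -1/383 ≈ -0.0026110)
(v(C(0)) + q)² = (5*(5/3 + 0² + (16/3)*0) - 1/383)² = (5*(5/3 + 0 + 0) - 1/383)² = (5*(5/3) - 1/383)² = (25/3 - 1/383)² = (9572/1149)² = 91623184/1320201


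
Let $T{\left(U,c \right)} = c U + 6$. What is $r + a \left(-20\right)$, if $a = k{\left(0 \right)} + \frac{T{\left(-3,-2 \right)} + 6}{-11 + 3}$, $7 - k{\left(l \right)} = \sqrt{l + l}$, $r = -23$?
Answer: $-118$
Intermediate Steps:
$T{\left(U,c \right)} = 6 + U c$ ($T{\left(U,c \right)} = U c + 6 = 6 + U c$)
$k{\left(l \right)} = 7 - \sqrt{2} \sqrt{l}$ ($k{\left(l \right)} = 7 - \sqrt{l + l} = 7 - \sqrt{2 l} = 7 - \sqrt{2} \sqrt{l}$)
$a = \frac{19}{4}$ ($a = \left(7 - \sqrt{2} \sqrt{0}\right) + \frac{\left(6 - -6\right) + 6}{-11 + 3} = \left(7 - \sqrt{2} \cdot 0\right) + \frac{\left(6 + 6\right) + 6}{-8} = \left(7 + 0\right) + \left(12 + 6\right) \left(- \frac{1}{8}\right) = 7 + 18 \left(- \frac{1}{8}\right) = 7 - \frac{9}{4} = \frac{19}{4} \approx 4.75$)
$r + a \left(-20\right) = -23 + \frac{19}{4} \left(-20\right) = -23 - 95 = -118$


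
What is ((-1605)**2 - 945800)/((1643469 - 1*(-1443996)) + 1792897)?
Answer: 1630225/4880362 ≈ 0.33404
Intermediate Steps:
((-1605)**2 - 945800)/((1643469 - 1*(-1443996)) + 1792897) = (2576025 - 945800)/((1643469 + 1443996) + 1792897) = 1630225/(3087465 + 1792897) = 1630225/4880362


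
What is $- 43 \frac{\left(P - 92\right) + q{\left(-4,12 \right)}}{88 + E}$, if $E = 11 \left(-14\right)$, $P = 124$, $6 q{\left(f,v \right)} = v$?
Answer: $\frac{731}{33} \approx 22.152$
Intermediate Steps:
$q{\left(f,v \right)} = \frac{v}{6}$
$E = -154$
$- 43 \frac{\left(P - 92\right) + q{\left(-4,12 \right)}}{88 + E} = - 43 \frac{\left(124 - 92\right) + \frac{1}{6} \cdot 12}{88 - 154} = - 43 \frac{\left(124 - 92\right) + 2}{-66} = - 43 \left(32 + 2\right) \left(- \frac{1}{66}\right) = - 43 \cdot 34 \left(- \frac{1}{66}\right) = \left(-43\right) \left(- \frac{17}{33}\right) = \frac{731}{33}$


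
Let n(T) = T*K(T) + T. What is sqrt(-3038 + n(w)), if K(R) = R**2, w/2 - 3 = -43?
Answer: I*sqrt(515118) ≈ 717.72*I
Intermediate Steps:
w = -80 (w = 6 + 2*(-43) = 6 - 86 = -80)
n(T) = T + T**3 (n(T) = T*T**2 + T = T**3 + T = T + T**3)
sqrt(-3038 + n(w)) = sqrt(-3038 + (-80 + (-80)**3)) = sqrt(-3038 + (-80 - 512000)) = sqrt(-3038 - 512080) = sqrt(-515118) = I*sqrt(515118)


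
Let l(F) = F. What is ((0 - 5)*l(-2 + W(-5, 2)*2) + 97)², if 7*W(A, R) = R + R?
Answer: 502681/49 ≈ 10259.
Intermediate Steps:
W(A, R) = 2*R/7 (W(A, R) = (R + R)/7 = (2*R)/7 = 2*R/7)
((0 - 5)*l(-2 + W(-5, 2)*2) + 97)² = ((0 - 5)*(-2 + ((2/7)*2)*2) + 97)² = (-5*(-2 + (4/7)*2) + 97)² = (-5*(-2 + 8/7) + 97)² = (-5*(-6/7) + 97)² = (30/7 + 97)² = (709/7)² = 502681/49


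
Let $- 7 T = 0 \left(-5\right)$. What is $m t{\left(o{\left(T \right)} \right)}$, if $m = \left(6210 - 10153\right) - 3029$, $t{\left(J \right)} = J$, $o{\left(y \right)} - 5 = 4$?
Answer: $-62748$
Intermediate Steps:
$T = 0$ ($T = - \frac{0 \left(-5\right)}{7} = \left(- \frac{1}{7}\right) 0 = 0$)
$o{\left(y \right)} = 9$ ($o{\left(y \right)} = 5 + 4 = 9$)
$m = -6972$ ($m = -3943 - 3029 = -6972$)
$m t{\left(o{\left(T \right)} \right)} = \left(-6972\right) 9 = -62748$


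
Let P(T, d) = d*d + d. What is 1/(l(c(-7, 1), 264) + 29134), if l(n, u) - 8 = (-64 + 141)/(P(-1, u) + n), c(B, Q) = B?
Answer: 69953/2038570403 ≈ 3.4315e-5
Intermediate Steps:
P(T, d) = d + d² (P(T, d) = d² + d = d + d²)
l(n, u) = 8 + 77/(n + u*(1 + u)) (l(n, u) = 8 + (-64 + 141)/(u*(1 + u) + n) = 8 + 77/(n + u*(1 + u)))
1/(l(c(-7, 1), 264) + 29134) = 1/((77 + 8*(-7) + 8*264*(1 + 264))/(-7 + 264*(1 + 264)) + 29134) = 1/((77 - 56 + 8*264*265)/(-7 + 264*265) + 29134) = 1/((77 - 56 + 559680)/(-7 + 69960) + 29134) = 1/(559701/69953 + 29134) = 1/(2038570403/69953) = 69953/2038570403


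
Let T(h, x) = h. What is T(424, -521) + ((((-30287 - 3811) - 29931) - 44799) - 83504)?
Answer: -191908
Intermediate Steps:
T(424, -521) + ((((-30287 - 3811) - 29931) - 44799) - 83504) = 424 + ((((-30287 - 3811) - 29931) - 44799) - 83504) = 424 + (((-34098 - 29931) - 44799) - 83504) = 424 + ((-64029 - 44799) - 83504) = 424 + (-108828 - 83504) = 424 - 192332 = -191908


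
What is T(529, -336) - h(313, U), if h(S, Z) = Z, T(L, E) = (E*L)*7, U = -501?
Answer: -1243707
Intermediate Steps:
T(L, E) = 7*E*L
T(529, -336) - h(313, U) = 7*(-336)*529 - 1*(-501) = -1244208 + 501 = -1243707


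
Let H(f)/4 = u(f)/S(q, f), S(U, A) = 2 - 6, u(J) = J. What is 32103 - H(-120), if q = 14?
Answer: 31983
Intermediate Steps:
S(U, A) = -4
H(f) = -f (H(f) = 4*(f/(-4)) = 4*(f*(-¼)) = 4*(-f/4) = -f)
32103 - H(-120) = 32103 - (-1)*(-120) = 32103 - 1*120 = 32103 - 120 = 31983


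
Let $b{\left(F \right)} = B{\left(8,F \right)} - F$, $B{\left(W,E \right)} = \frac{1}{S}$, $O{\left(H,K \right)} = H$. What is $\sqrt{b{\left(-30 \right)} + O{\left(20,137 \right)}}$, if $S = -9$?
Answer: $\frac{\sqrt{449}}{3} \approx 7.0632$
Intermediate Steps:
$B{\left(W,E \right)} = - \frac{1}{9}$ ($B{\left(W,E \right)} = \frac{1}{-9} = - \frac{1}{9}$)
$b{\left(F \right)} = - \frac{1}{9} - F$
$\sqrt{b{\left(-30 \right)} + O{\left(20,137 \right)}} = \sqrt{\left(- \frac{1}{9} - -30\right) + 20} = \sqrt{\left(- \frac{1}{9} + 30\right) + 20} = \sqrt{\frac{269}{9} + 20} = \sqrt{\frac{449}{9}} = \frac{\sqrt{449}}{3}$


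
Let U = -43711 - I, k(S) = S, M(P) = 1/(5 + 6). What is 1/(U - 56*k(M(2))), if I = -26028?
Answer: -11/194569 ≈ -5.6535e-5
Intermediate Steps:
M(P) = 1/11
U = -17683 (U = -43711 - 1*(-26028) = -43711 + 26028 = -17683)
1/(U - 56*k(M(2))) = 1/(-17683 - 56*1/11) = 1/(-17683 - 56/11) = 1/(-194569/11) = -11/194569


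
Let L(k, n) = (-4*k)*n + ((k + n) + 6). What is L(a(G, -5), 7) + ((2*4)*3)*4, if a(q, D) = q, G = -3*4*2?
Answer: 757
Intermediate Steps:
G = -24 (G = -12*2 = -24)
L(k, n) = 6 + k + n - 4*k*n (L(k, n) = -4*k*n + (6 + k + n) = 6 + k + n - 4*k*n)
L(a(G, -5), 7) + ((2*4)*3)*4 = (6 - 24 + 7 - 4*(-24)*7) + ((2*4)*3)*4 = (6 - 24 + 7 + 672) + (8*3)*4 = 661 + 24*4 = 661 + 96 = 757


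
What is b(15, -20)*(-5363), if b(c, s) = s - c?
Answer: 187705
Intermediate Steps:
b(15, -20)*(-5363) = (-20 - 1*15)*(-5363) = (-20 - 15)*(-5363) = -35*(-5363) = 187705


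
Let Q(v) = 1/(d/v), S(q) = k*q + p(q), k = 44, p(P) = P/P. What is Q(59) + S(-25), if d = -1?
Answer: -1158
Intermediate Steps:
p(P) = 1
S(q) = 1 + 44*q (S(q) = 44*q + 1 = 1 + 44*q)
Q(v) = -v (Q(v) = 1/(-1/v) = -v)
Q(59) + S(-25) = -1*59 + (1 + 44*(-25)) = -59 + (1 - 1100) = -59 - 1099 = -1158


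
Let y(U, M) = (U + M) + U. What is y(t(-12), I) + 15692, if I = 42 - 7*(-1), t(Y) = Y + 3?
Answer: 15723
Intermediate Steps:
t(Y) = 3 + Y
I = 49 (I = 42 - 1*(-7) = 42 + 7 = 49)
y(U, M) = M + 2*U (y(U, M) = (M + U) + U = M + 2*U)
y(t(-12), I) + 15692 = (49 + 2*(3 - 12)) + 15692 = (49 + 2*(-9)) + 15692 = (49 - 18) + 15692 = 31 + 15692 = 15723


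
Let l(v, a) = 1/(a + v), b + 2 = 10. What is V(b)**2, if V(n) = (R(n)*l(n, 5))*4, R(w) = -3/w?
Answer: 9/676 ≈ 0.013314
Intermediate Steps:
b = 8 (b = -2 + 10 = 8)
V(n) = -12/(n*(5 + n)) (V(n) = ((-3/n)/(5 + n))*4 = -3/(n*(5 + n))*4 = -12/(n*(5 + n)))
V(b)**2 = (-12/(8*(5 + 8)))**2 = (-12*1/8/13)**2 = (-12*1/8*1/13)**2 = (-3/26)**2 = 9/676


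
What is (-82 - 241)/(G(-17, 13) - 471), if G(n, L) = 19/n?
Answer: 5491/8026 ≈ 0.68415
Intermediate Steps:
(-82 - 241)/(G(-17, 13) - 471) = (-82 - 241)/(19/(-17) - 471) = -323/(19*(-1/17) - 471) = -323/(-19/17 - 471) = -323/(-8026/17) = -323*(-17/8026) = 5491/8026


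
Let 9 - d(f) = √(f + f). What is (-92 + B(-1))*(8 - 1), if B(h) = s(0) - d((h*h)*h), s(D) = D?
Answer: -707 + 7*I*√2 ≈ -707.0 + 9.8995*I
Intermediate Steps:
d(f) = 9 - √2*√f (d(f) = 9 - √(f + f) = 9 - √(2*f) = 9 - √2*√f)
B(h) = -9 + √2*√(h³) (B(h) = 0 - (9 - √2*√((h*h)*h)) = 0 - (9 - √2*√(h²*h)) = 0 - (9 - √2*√(h³)) = 0 + (-9 + √2*√(h³)) = -9 + √2*√(h³))
(-92 + B(-1))*(8 - 1) = (-92 + (-9 + √2*√((-1)³)))*(8 - 1) = (-92 + (-9 + √2*√(-1)))*7 = (-92 + (-9 + √2*I))*7 = (-92 + (-9 + I*√2))*7 = (-101 + I*√2)*7 = -707 + 7*I*√2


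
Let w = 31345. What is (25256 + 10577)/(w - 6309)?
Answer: 35833/25036 ≈ 1.4313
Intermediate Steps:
(25256 + 10577)/(w - 6309) = (25256 + 10577)/(31345 - 6309) = 35833/25036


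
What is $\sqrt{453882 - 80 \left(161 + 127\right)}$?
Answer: $\sqrt{430842} \approx 656.39$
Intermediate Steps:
$\sqrt{453882 - 80 \left(161 + 127\right)} = \sqrt{453882 - 23040} = \sqrt{430842}$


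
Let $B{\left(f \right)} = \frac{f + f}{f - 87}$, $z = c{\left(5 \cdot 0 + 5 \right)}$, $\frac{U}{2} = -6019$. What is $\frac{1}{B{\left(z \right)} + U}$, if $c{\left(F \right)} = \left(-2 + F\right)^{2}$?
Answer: $- \frac{13}{156497} \approx -8.3069 \cdot 10^{-5}$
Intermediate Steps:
$U = -12038$ ($U = 2 \left(-6019\right) = -12038$)
$z = 9$ ($z = \left(-2 + \left(5 \cdot 0 + 5\right)\right)^{2} = \left(-2 + \left(0 + 5\right)\right)^{2} = \left(-2 + 5\right)^{2} = 3^{2} = 9$)
$B{\left(f \right)} = \frac{2 f}{-87 + f}$
$\frac{1}{B{\left(z \right)} + U} = \frac{1}{2 \cdot 9 \frac{1}{-87 + 9} - 12038} = \frac{1}{2 \cdot 9 \frac{1}{-78} - 12038} = \frac{1}{2 \cdot 9 \left(- \frac{1}{78}\right) - 12038} = \frac{1}{- \frac{3}{13} - 12038} = \frac{1}{- \frac{156497}{13}} = - \frac{13}{156497}$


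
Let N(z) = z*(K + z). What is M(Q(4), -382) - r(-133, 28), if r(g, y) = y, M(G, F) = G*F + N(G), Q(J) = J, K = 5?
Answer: -1520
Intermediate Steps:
N(z) = z*(5 + z)
M(G, F) = F*G + G*(5 + G) (M(G, F) = G*F + G*(5 + G) = F*G + G*(5 + G))
M(Q(4), -382) - r(-133, 28) = 4*(5 - 382 + 4) - 1*28 = 4*(-373) - 28 = -1492 - 28 = -1520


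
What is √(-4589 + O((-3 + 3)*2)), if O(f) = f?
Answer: I*√4589 ≈ 67.742*I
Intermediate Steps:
√(-4589 + O((-3 + 3)*2)) = √(-4589 + (-3 + 3)*2) = √(-4589 + 0*2) = √(-4589 + 0) = √(-4589) = I*√4589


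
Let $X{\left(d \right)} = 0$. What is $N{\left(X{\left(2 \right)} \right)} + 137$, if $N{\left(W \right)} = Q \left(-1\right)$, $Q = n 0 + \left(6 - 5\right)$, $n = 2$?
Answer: $136$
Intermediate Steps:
$Q = 1$ ($Q = 2 \cdot 0 + \left(6 - 5\right) = 0 + \left(6 - 5\right) = 0 + 1 = 1$)
$N{\left(W \right)} = -1$ ($N{\left(W \right)} = 1 \left(-1\right) = -1$)
$N{\left(X{\left(2 \right)} \right)} + 137 = -1 + 137 = 136$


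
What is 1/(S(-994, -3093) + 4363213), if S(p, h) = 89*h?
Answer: 1/4087936 ≈ 2.4462e-7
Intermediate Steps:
1/(S(-994, -3093) + 4363213) = 1/(89*(-3093) + 4363213) = 1/(-275277 + 4363213) = 1/4087936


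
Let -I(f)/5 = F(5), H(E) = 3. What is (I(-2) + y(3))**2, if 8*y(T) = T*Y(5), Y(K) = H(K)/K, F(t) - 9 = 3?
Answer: 5716881/1600 ≈ 3573.1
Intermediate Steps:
F(t) = 12 (F(t) = 9 + 3 = 12)
I(f) = -60 (I(f) = -5*12 = -60)
Y(K) = 3/K
y(T) = 3*T/40 (y(T) = (T*(3/5))/8 = (3*T/5)/8 = 3*T/40)
(I(-2) + y(3))**2 = (-60 + (3/40)*3)**2 = (-60 + 9/40)**2 = (-2391/40)**2 = 5716881/1600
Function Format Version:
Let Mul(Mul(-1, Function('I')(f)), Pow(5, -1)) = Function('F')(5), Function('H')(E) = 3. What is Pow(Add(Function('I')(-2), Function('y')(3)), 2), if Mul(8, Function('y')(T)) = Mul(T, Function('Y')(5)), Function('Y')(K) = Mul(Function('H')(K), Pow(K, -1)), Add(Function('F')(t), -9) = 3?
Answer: Rational(5716881, 1600) ≈ 3573.1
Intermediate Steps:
Function('F')(t) = 12 (Function('F')(t) = Add(9, 3) = 12)
Function('I')(f) = -60 (Function('I')(f) = Mul(-5, 12) = -60)
Function('Y')(K) = Mul(3, Pow(K, -1))
Function('y')(T) = Mul(Rational(3, 40), T) (Function('y')(T) = Mul(Rational(1, 8), Mul(T, Mul(3, Pow(5, -1)))) = Mul(Rational(1, 8), Mul(T, Mul(3, Rational(1, 5)))) = Mul(Rational(1, 8), Mul(T, Rational(3, 5))) = Mul(Rational(1, 8), Mul(Rational(3, 5), T)) = Mul(Rational(3, 40), T))
Pow(Add(Function('I')(-2), Function('y')(3)), 2) = Pow(Add(-60, Mul(Rational(3, 40), 3)), 2) = Pow(Add(-60, Rational(9, 40)), 2) = Pow(Rational(-2391, 40), 2) = Rational(5716881, 1600)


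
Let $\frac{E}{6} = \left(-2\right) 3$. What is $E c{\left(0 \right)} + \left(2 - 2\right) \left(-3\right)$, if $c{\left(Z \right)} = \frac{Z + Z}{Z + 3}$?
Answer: $0$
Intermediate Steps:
$c{\left(Z \right)} = \frac{2 Z}{3 + Z}$
$E = -36$ ($E = 6 \left(\left(-2\right) 3\right) = 6 \left(-6\right) = -36$)
$E c{\left(0 \right)} + \left(2 - 2\right) \left(-3\right) = - 36 \cdot 2 \cdot 0 \frac{1}{3 + 0} + \left(2 - 2\right) \left(-3\right) = - 36 \cdot 2 \cdot 0 \cdot \frac{1}{3} + 0 \left(-3\right) = - 36 \cdot 2 \cdot 0 \cdot \frac{1}{3} + 0 = \left(-36\right) 0 + 0 = 0 + 0 = 0$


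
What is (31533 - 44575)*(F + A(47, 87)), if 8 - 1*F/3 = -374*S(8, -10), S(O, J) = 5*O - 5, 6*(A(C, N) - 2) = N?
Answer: -512687541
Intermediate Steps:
A(C, N) = 2 + N/6
S(O, J) = -5 + 5*O
F = 39294 (F = 24 - (-1122)*(-5 + 5*8) = 24 - (-1122)*(-5 + 40) = 24 - (-1122)*35 = 24 - 3*(-13090) = 24 + 39270 = 39294)
(31533 - 44575)*(F + A(47, 87)) = (31533 - 44575)*(39294 + (2 + (1/6)*87)) = -13042*(39294 + (2 + 29/2)) = -13042*(39294 + 33/2) = -13042*78621/2 = -512687541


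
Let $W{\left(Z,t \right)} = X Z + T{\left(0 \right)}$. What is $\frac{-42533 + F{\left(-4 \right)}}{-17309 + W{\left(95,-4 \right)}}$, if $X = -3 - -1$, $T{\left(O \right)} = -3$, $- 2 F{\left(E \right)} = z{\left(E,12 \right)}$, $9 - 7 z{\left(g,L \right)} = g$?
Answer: $\frac{595475}{245028} \approx 2.4302$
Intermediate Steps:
$z{\left(g,L \right)} = \frac{9}{7} - \frac{g}{7}$
$F{\left(E \right)} = - \frac{9}{14} + \frac{E}{14}$ ($F{\left(E \right)} = - \frac{\frac{9}{7} - \frac{E}{7}}{2} = - \frac{9}{14} + \frac{E}{14}$)
$X = -2$ ($X = -3 + 1 = -2$)
$W{\left(Z,t \right)} = -3 - 2 Z$ ($W{\left(Z,t \right)} = - 2 Z - 3 = -3 - 2 Z$)
$\frac{-42533 + F{\left(-4 \right)}}{-17309 + W{\left(95,-4 \right)}} = \frac{-42533 + \left(- \frac{9}{14} + \frac{1}{14} \left(-4\right)\right)}{-17309 - 193} = \frac{-42533 - \frac{13}{14}}{-17309 - 193} = - \frac{595475}{14 \left(-17502\right)} = \left(- \frac{595475}{14}\right) \left(- \frac{1}{17502}\right) = \frac{595475}{245028}$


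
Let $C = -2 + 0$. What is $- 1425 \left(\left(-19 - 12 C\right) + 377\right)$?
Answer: $-544350$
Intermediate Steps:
$C = -2$
$- 1425 \left(\left(-19 - 12 C\right) + 377\right) = - 1425 \left(\left(-19 - -24\right) + 377\right) = - 1425 \left(\left(-19 + 24\right) + 377\right) = - 1425 \left(5 + 377\right) = \left(-1425\right) 382 = -544350$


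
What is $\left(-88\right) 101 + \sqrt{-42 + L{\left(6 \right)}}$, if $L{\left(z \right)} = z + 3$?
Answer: $-8888 + i \sqrt{33} \approx -8888.0 + 5.7446 i$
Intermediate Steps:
$L{\left(z \right)} = 3 + z$
$\left(-88\right) 101 + \sqrt{-42 + L{\left(6 \right)}} = \left(-88\right) 101 + \sqrt{-42 + \left(3 + 6\right)} = -8888 + \sqrt{-42 + 9} = -8888 + \sqrt{-33} = -8888 + i \sqrt{33}$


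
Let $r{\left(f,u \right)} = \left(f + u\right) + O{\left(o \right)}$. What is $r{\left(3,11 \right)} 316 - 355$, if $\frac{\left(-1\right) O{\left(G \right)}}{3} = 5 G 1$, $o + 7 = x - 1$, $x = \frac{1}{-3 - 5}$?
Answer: $\frac{85163}{2} \approx 42582.0$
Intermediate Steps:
$x = - \frac{1}{8}$ ($x = \frac{1}{-8} = - \frac{1}{8} \approx -0.125$)
$o = - \frac{65}{8}$ ($o = -7 - \frac{9}{8} = - \frac{65}{8} \approx -8.125$)
$O{\left(G \right)} = - 15 G$ ($O{\left(G \right)} = - 3 \cdot 5 G 1 = - 3 \cdot 5 G = - 15 G$)
$r{\left(f,u \right)} = \frac{975}{8} + f + u$ ($r{\left(f,u \right)} = \left(f + u\right) - - \frac{975}{8} = \left(f + u\right) + \frac{975}{8} = \frac{975}{8} + f + u$)
$r{\left(3,11 \right)} 316 - 355 = \left(\frac{975}{8} + 3 + 11\right) 316 - 355 = \frac{1087}{8} \cdot 316 - 355 = \frac{85873}{2} - 355 = \frac{85163}{2}$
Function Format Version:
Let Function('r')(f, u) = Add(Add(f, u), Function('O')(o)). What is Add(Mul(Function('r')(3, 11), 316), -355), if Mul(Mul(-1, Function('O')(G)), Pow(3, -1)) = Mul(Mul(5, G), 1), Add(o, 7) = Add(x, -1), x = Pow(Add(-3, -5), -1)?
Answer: Rational(85163, 2) ≈ 42582.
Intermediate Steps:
x = Rational(-1, 8) (x = Pow(-8, -1) = Rational(-1, 8) ≈ -0.12500)
o = Rational(-65, 8) (o = Add(-7, Add(Rational(-1, 8), -1)) = Add(-7, Rational(-9, 8)) = Rational(-65, 8) ≈ -8.1250)
Function('O')(G) = Mul(-15, G) (Function('O')(G) = Mul(-3, Mul(Mul(5, G), 1)) = Mul(-3, Mul(5, G)) = Mul(-15, G))
Function('r')(f, u) = Add(Rational(975, 8), f, u) (Function('r')(f, u) = Add(Add(f, u), Mul(-15, Rational(-65, 8))) = Add(Add(f, u), Rational(975, 8)) = Add(Rational(975, 8), f, u))
Add(Mul(Function('r')(3, 11), 316), -355) = Add(Mul(Add(Rational(975, 8), 3, 11), 316), -355) = Add(Mul(Rational(1087, 8), 316), -355) = Add(Rational(85873, 2), -355) = Rational(85163, 2)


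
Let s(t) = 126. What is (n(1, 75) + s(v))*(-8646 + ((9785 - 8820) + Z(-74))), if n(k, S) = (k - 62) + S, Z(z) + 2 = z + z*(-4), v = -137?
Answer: -1044540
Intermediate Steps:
Z(z) = -2 - 3*z (Z(z) = -2 + (z + z*(-4)) = -2 + (z - 4*z) = -2 - 3*z)
n(k, S) = -62 + S + k (n(k, S) = (-62 + k) + S = -62 + S + k)
(n(1, 75) + s(v))*(-8646 + ((9785 - 8820) + Z(-74))) = ((-62 + 75 + 1) + 126)*(-8646 + ((9785 - 8820) + (-2 - 3*(-74)))) = (14 + 126)*(-8646 + (965 + (-2 + 222))) = 140*(-8646 + (965 + 220)) = 140*(-8646 + 1185) = 140*(-7461) = -1044540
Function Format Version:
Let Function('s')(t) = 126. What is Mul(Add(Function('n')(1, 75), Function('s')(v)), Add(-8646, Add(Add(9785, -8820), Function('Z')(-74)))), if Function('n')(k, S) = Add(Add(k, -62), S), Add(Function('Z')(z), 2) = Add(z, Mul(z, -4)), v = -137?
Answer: -1044540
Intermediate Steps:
Function('Z')(z) = Add(-2, Mul(-3, z)) (Function('Z')(z) = Add(-2, Add(z, Mul(z, -4))) = Add(-2, Add(z, Mul(-4, z))) = Add(-2, Mul(-3, z)))
Function('n')(k, S) = Add(-62, S, k) (Function('n')(k, S) = Add(Add(-62, k), S) = Add(-62, S, k))
Mul(Add(Function('n')(1, 75), Function('s')(v)), Add(-8646, Add(Add(9785, -8820), Function('Z')(-74)))) = Mul(Add(Add(-62, 75, 1), 126), Add(-8646, Add(Add(9785, -8820), Add(-2, Mul(-3, -74))))) = Mul(Add(14, 126), Add(-8646, Add(965, Add(-2, 222)))) = Mul(140, Add(-8646, Add(965, 220))) = Mul(140, Add(-8646, 1185)) = Mul(140, -7461) = -1044540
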